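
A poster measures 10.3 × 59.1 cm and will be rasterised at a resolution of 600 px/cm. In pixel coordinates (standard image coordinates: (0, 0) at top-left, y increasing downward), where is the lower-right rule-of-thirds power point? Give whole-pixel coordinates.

x = 4120 px, y = 23640 px

In pixels the canvas is 10.3 × 600 = 6180 wide and 59.1 × 600 = 35460 tall.
The lower-right point is two-thirds across and two-thirds down:
x = 2 × 6180/3 ≈ 4120; y = 2 × 35460/3 ≈ 23640.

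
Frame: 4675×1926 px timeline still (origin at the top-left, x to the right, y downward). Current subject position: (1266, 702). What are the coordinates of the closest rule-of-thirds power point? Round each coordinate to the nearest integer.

x = 1558 px, y = 642 px

Third lines: x ∈ {1558, 3117}, y ∈ {642, 1284}.
1266 is closer to x = 1558; 702 is closer to y = 642.
So the nearest intersection is the upper-left power point.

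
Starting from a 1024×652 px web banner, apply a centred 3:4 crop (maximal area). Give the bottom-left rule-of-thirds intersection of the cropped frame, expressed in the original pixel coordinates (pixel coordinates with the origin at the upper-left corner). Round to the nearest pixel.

x = 431 px, y = 435 px

1024/652 > 3/4, so the 3:4 crop keeps the full height 652 and trims width to 652 × 3/4 = 489.00 px.
Left offset = (1024 − 489.00)/2 = 267.50 px; top offset = 0.
Bottom-left is one-third across and two-thirds down within the crop:
x = 267.50 + 1 × 489.00/3 ≈ 431; y = 0.00 + 2 × 652.00/3 ≈ 435.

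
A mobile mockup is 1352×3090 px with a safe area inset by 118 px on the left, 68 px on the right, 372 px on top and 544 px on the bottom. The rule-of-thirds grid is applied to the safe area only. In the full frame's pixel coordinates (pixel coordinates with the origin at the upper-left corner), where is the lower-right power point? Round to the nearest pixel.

x = 895 px, y = 1821 px

Content width = 1352 − 118 − 68 = 1166 px; content height = 3090 − 372 − 544 = 2174 px.
Lower-right is two-thirds across and two-thirds down within the safe area.
x = 118 + 2 × 1166/3 = 118 + 777.33 ≈ 895
y = 372 + 2 × 2174/3 = 372 + 1449.33 ≈ 1821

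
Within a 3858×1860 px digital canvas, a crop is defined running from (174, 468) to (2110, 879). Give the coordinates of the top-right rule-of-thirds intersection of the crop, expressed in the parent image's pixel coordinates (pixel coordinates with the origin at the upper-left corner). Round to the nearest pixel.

Crop width = 2110 − 174 = 1936 px; one third is 645.33 px.
Crop height = 879 − 468 = 411 px; one third is 137.00 px.
The top-right point is two-thirds across and one-third down within the crop:
x = 174 + 2 × 645.33 ≈ 1465; y = 468 + 1 × 137.00 ≈ 605.

(1465, 605)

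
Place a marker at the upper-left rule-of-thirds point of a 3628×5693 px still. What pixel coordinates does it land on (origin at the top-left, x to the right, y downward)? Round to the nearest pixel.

The upper-left point sits one-third of the way across and one-third of the way down.
x = 1 × 3628/3 ≈ 1209; y = 1 × 5693/3 ≈ 1898.

(1209, 1898)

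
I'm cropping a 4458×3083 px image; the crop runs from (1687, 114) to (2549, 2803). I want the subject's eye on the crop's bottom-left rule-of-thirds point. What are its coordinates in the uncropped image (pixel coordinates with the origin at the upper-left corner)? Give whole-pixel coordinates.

x = 1974 px, y = 1907 px

Crop width = 2549 − 1687 = 862 px; one third is 287.33 px.
Crop height = 2803 − 114 = 2689 px; one third is 896.33 px.
The bottom-left point is one-third across and two-thirds down within the crop:
x = 1687 + 1 × 287.33 ≈ 1974; y = 114 + 2 × 896.33 ≈ 1907.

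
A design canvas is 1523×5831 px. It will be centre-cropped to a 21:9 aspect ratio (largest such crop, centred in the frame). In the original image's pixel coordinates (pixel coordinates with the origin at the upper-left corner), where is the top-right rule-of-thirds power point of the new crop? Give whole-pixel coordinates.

(1015, 2807)

1523/5831 < 21/9, so the 21:9 crop keeps the full width 1523 and trims height to 1523 × 9/21 = 652.71 px.
Top offset = (5831 − 652.71)/2 = 2589.14 px; left offset = 0.
Top-right is two-thirds across and one-third down within the crop:
x = 0.00 + 2 × 1523.00/3 ≈ 1015; y = 2589.14 + 1 × 652.71/3 ≈ 2807.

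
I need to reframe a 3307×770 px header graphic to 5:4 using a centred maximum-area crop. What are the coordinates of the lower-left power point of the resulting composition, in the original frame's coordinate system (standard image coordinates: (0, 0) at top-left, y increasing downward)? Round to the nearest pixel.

3307/770 > 5/4, so the 5:4 crop keeps the full height 770 and trims width to 770 × 5/4 = 962.50 px.
Left offset = (3307 − 962.50)/2 = 1172.25 px; top offset = 0.
Lower-left is one-third across and two-thirds down within the crop:
x = 1172.25 + 1 × 962.50/3 ≈ 1493; y = 0.00 + 2 × 770.00/3 ≈ 513.

(1493, 513)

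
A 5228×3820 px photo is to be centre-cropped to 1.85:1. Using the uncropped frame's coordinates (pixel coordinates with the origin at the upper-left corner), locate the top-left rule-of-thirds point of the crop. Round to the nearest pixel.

x = 1743 px, y = 1439 px

5228/3820 < 1.85/1, so the 1.85:1 crop keeps the full width 5228 and trims height to 5228 × 1/1.85 = 2825.95 px.
Top offset = (3820 − 2825.95)/2 = 497.03 px; left offset = 0.
Top-left is one-third across and one-third down within the crop:
x = 0.00 + 1 × 5228.00/3 ≈ 1743; y = 497.03 + 1 × 2825.95/3 ≈ 1439.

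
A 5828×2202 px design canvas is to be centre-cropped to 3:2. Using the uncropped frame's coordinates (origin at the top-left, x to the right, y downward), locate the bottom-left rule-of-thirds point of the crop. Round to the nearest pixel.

(2364, 1468)

5828/2202 > 3/2, so the 3:2 crop keeps the full height 2202 and trims width to 2202 × 3/2 = 3303.00 px.
Left offset = (5828 − 3303.00)/2 = 1262.50 px; top offset = 0.
Bottom-left is one-third across and two-thirds down within the crop:
x = 1262.50 + 1 × 3303.00/3 ≈ 2364; y = 0.00 + 2 × 2202.00/3 ≈ 1468.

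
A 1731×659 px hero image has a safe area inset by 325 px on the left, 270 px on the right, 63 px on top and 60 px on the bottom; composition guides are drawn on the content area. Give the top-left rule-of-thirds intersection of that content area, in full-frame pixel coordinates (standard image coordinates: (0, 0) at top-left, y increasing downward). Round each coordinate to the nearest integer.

(704, 242)

Content width = 1731 − 325 − 270 = 1136 px; content height = 659 − 63 − 60 = 536 px.
Top-left is one-third across and one-third down within the content area.
x = 325 + 1 × 1136/3 = 325 + 378.67 ≈ 704
y = 63 + 1 × 536/3 = 63 + 178.67 ≈ 242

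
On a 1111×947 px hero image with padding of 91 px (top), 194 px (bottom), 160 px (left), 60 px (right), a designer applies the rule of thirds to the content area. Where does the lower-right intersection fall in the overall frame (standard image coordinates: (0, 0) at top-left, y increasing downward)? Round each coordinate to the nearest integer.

(754, 532)

Content width = 1111 − 160 − 60 = 891 px; content height = 947 − 91 − 194 = 662 px.
Lower-right is two-thirds across and two-thirds down within the content area.
x = 160 + 2 × 891/3 = 160 + 594.00 ≈ 754
y = 91 + 2 × 662/3 = 91 + 441.33 ≈ 532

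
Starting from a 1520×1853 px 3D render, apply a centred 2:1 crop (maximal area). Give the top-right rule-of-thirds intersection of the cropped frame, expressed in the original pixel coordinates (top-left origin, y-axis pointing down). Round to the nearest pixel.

(1013, 800)

1520/1853 < 2/1, so the 2:1 crop keeps the full width 1520 and trims height to 1520 × 1/2 = 760.00 px.
Top offset = (1853 − 760.00)/2 = 546.50 px; left offset = 0.
Top-right is two-thirds across and one-third down within the crop:
x = 0.00 + 2 × 1520.00/3 ≈ 1013; y = 546.50 + 1 × 760.00/3 ≈ 800.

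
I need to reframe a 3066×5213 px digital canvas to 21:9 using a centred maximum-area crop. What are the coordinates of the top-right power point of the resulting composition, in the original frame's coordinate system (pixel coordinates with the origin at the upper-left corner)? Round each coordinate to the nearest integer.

(2044, 2388)

3066/5213 < 21/9, so the 21:9 crop keeps the full width 3066 and trims height to 3066 × 9/21 = 1314.00 px.
Top offset = (5213 − 1314.00)/2 = 1949.50 px; left offset = 0.
Top-right is two-thirds across and one-third down within the crop:
x = 0.00 + 2 × 3066.00/3 ≈ 2044; y = 1949.50 + 1 × 1314.00/3 ≈ 2388.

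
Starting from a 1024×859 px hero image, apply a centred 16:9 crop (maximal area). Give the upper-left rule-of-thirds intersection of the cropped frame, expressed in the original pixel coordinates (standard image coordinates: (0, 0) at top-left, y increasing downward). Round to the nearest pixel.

1024/859 < 16/9, so the 16:9 crop keeps the full width 1024 and trims height to 1024 × 9/16 = 576.00 px.
Top offset = (859 − 576.00)/2 = 141.50 px; left offset = 0.
Upper-left is one-third across and one-third down within the crop:
x = 0.00 + 1 × 1024.00/3 ≈ 341; y = 141.50 + 1 × 576.00/3 ≈ 334.

x = 341 px, y = 334 px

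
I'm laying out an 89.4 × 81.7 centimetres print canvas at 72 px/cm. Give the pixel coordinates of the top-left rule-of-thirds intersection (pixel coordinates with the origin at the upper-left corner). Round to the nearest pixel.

In pixels the canvas is 89.4 × 72 = 6436.8 wide and 81.7 × 72 = 5882.4 tall.
The top-left point is one-third across and one-third down:
x = 1 × 6436.8/3 ≈ 2146; y = 1 × 5882.4/3 ≈ 1961.

x = 2146 px, y = 1961 px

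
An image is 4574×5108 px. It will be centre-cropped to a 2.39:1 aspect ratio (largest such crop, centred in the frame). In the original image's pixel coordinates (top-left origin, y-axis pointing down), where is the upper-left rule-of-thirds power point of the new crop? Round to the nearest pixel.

4574/5108 < 2.39/1, so the 2.39:1 crop keeps the full width 4574 and trims height to 4574 × 1/2.39 = 1913.81 px.
Top offset = (5108 − 1913.81)/2 = 1597.10 px; left offset = 0.
Upper-left is one-third across and one-third down within the crop:
x = 0.00 + 1 × 4574.00/3 ≈ 1525; y = 1597.10 + 1 × 1913.81/3 ≈ 2235.

(1525, 2235)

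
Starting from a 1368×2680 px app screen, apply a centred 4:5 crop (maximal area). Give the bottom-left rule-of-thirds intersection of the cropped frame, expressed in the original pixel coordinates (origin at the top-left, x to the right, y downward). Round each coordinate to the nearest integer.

x = 456 px, y = 1625 px

1368/2680 < 4/5, so the 4:5 crop keeps the full width 1368 and trims height to 1368 × 5/4 = 1710.00 px.
Top offset = (2680 − 1710.00)/2 = 485.00 px; left offset = 0.
Bottom-left is one-third across and two-thirds down within the crop:
x = 0.00 + 1 × 1368.00/3 ≈ 456; y = 485.00 + 2 × 1710.00/3 ≈ 1625.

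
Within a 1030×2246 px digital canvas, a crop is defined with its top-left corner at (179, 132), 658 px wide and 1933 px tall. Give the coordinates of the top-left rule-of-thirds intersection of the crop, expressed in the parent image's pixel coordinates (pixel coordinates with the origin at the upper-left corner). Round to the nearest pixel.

x = 398 px, y = 776 px

One third of the crop width 658 is 219.33 px.
One third of the crop height 1933 is 644.33 px.
The top-left point is one-third across and one-third down within the crop:
x = 179 + 1 × 219.33 ≈ 398; y = 132 + 1 × 644.33 ≈ 776.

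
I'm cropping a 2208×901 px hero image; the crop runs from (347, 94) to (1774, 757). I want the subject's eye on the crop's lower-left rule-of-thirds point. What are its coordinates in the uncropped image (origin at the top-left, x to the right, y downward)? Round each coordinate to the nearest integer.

Crop width = 1774 − 347 = 1427 px; one third is 475.67 px.
Crop height = 757 − 94 = 663 px; one third is 221.00 px.
The lower-left point is one-third across and two-thirds down within the crop:
x = 347 + 1 × 475.67 ≈ 823; y = 94 + 2 × 221.00 ≈ 536.

x = 823 px, y = 536 px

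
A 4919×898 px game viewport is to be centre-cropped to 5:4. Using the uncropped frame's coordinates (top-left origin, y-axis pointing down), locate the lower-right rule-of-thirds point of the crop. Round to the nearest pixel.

4919/898 > 5/4, so the 5:4 crop keeps the full height 898 and trims width to 898 × 5/4 = 1122.50 px.
Left offset = (4919 − 1122.50)/2 = 1898.25 px; top offset = 0.
Lower-right is two-thirds across and two-thirds down within the crop:
x = 1898.25 + 2 × 1122.50/3 ≈ 2647; y = 0.00 + 2 × 898.00/3 ≈ 599.

(2647, 599)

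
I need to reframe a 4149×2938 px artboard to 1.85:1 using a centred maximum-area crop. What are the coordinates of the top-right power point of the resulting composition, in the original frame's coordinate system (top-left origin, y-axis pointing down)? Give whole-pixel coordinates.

4149/2938 < 1.85/1, so the 1.85:1 crop keeps the full width 4149 and trims height to 4149 × 1/1.85 = 2242.70 px.
Top offset = (2938 − 2242.70)/2 = 347.65 px; left offset = 0.
Top-right is two-thirds across and one-third down within the crop:
x = 0.00 + 2 × 4149.00/3 ≈ 2766; y = 347.65 + 1 × 2242.70/3 ≈ 1095.

x = 2766 px, y = 1095 px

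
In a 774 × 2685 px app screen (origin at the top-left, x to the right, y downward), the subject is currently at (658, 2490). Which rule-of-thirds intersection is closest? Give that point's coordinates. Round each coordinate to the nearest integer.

Third lines: x ∈ {258, 516}, y ∈ {895, 1790}.
658 is closer to x = 516; 2490 is closer to y = 1790.
So the nearest intersection is the lower-right power point.

(516, 1790)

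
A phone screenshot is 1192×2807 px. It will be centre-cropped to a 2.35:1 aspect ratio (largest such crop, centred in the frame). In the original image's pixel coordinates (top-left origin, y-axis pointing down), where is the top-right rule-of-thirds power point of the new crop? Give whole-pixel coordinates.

1192/2807 < 2.35/1, so the 2.35:1 crop keeps the full width 1192 and trims height to 1192 × 1/2.35 = 507.23 px.
Top offset = (2807 − 507.23)/2 = 1149.88 px; left offset = 0.
Top-right is two-thirds across and one-third down within the crop:
x = 0.00 + 2 × 1192.00/3 ≈ 795; y = 1149.88 + 1 × 507.23/3 ≈ 1319.

x = 795 px, y = 1319 px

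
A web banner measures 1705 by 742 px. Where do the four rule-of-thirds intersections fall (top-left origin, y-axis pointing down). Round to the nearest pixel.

One third of 1705 is 568.33; one third of 742 is 247.33.
Vertical third lines at x = 568 and x = 1137; horizontal third lines at y = 247 and y = 495.

(568, 247), (1137, 247), (568, 495), (1137, 495)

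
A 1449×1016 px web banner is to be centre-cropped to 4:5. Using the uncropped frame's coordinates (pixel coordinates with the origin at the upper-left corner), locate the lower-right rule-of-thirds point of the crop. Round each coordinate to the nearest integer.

(860, 677)

1449/1016 > 4/5, so the 4:5 crop keeps the full height 1016 and trims width to 1016 × 4/5 = 812.80 px.
Left offset = (1449 − 812.80)/2 = 318.10 px; top offset = 0.
Lower-right is two-thirds across and two-thirds down within the crop:
x = 318.10 + 2 × 812.80/3 ≈ 860; y = 0.00 + 2 × 1016.00/3 ≈ 677.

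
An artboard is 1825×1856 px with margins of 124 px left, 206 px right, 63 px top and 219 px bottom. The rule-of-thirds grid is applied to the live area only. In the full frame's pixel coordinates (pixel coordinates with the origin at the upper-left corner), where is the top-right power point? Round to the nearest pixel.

x = 1121 px, y = 588 px

Content width = 1825 − 124 − 206 = 1495 px; content height = 1856 − 63 − 219 = 1574 px.
Top-right is two-thirds across and one-third down within the live area.
x = 124 + 2 × 1495/3 = 124 + 996.67 ≈ 1121
y = 63 + 1 × 1574/3 = 63 + 524.67 ≈ 588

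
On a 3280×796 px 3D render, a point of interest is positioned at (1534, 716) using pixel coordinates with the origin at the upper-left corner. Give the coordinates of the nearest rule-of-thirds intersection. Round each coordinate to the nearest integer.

(1093, 531)

Third lines: x ∈ {1093, 2187}, y ∈ {265, 531}.
1534 is closer to x = 1093; 716 is closer to y = 531.
So the nearest intersection is the lower-left power point.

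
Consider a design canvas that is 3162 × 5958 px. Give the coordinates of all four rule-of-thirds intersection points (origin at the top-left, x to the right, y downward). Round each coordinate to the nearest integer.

One third of 3162 is 1054; one third of 5958 is 1986.
Vertical third lines at x = 1054 and x = 2108; horizontal third lines at y = 1986 and y = 3972.

(1054, 1986), (2108, 1986), (1054, 3972), (2108, 3972)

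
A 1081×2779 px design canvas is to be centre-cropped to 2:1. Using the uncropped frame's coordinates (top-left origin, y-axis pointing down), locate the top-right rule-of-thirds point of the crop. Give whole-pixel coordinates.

(721, 1299)

1081/2779 < 2/1, so the 2:1 crop keeps the full width 1081 and trims height to 1081 × 1/2 = 540.50 px.
Top offset = (2779 − 540.50)/2 = 1119.25 px; left offset = 0.
Top-right is two-thirds across and one-third down within the crop:
x = 0.00 + 2 × 1081.00/3 ≈ 721; y = 1119.25 + 1 × 540.50/3 ≈ 1299.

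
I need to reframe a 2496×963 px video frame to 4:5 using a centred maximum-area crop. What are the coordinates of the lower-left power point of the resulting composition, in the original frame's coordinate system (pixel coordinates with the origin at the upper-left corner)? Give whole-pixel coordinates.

2496/963 > 4/5, so the 4:5 crop keeps the full height 963 and trims width to 963 × 4/5 = 770.40 px.
Left offset = (2496 − 770.40)/2 = 862.80 px; top offset = 0.
Lower-left is one-third across and two-thirds down within the crop:
x = 862.80 + 1 × 770.40/3 ≈ 1120; y = 0.00 + 2 × 963.00/3 ≈ 642.

x = 1120 px, y = 642 px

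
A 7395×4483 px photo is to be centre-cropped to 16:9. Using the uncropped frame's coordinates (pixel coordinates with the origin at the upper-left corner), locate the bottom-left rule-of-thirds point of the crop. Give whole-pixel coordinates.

(2465, 2935)

7395/4483 < 16/9, so the 16:9 crop keeps the full width 7395 and trims height to 7395 × 9/16 = 4159.69 px.
Top offset = (4483 − 4159.69)/2 = 161.66 px; left offset = 0.
Bottom-left is one-third across and two-thirds down within the crop:
x = 0.00 + 1 × 7395.00/3 ≈ 2465; y = 161.66 + 2 × 4159.69/3 ≈ 2935.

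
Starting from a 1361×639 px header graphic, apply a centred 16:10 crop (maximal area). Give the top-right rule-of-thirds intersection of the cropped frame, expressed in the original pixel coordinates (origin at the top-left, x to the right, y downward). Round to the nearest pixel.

1361/639 > 16/10, so the 16:10 crop keeps the full height 639 and trims width to 639 × 16/10 = 1022.40 px.
Left offset = (1361 − 1022.40)/2 = 169.30 px; top offset = 0.
Top-right is two-thirds across and one-third down within the crop:
x = 169.30 + 2 × 1022.40/3 ≈ 851; y = 0.00 + 1 × 639.00/3 ≈ 213.

x = 851 px, y = 213 px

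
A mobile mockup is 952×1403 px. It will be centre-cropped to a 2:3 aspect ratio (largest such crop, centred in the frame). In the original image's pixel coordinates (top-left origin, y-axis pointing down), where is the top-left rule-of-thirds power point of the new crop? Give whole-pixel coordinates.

(320, 468)

952/1403 > 2/3, so the 2:3 crop keeps the full height 1403 and trims width to 1403 × 2/3 = 935.33 px.
Left offset = (952 − 935.33)/2 = 8.33 px; top offset = 0.
Top-left is one-third across and one-third down within the crop:
x = 8.33 + 1 × 935.33/3 ≈ 320; y = 0.00 + 1 × 1403.00/3 ≈ 468.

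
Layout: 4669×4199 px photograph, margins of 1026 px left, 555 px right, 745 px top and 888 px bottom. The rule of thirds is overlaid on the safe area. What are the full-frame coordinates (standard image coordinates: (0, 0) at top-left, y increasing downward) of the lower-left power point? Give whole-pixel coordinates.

Content width = 4669 − 1026 − 555 = 3088 px; content height = 4199 − 745 − 888 = 2566 px.
Lower-left is one-third across and two-thirds down within the safe area.
x = 1026 + 1 × 3088/3 = 1026 + 1029.33 ≈ 2055
y = 745 + 2 × 2566/3 = 745 + 1710.67 ≈ 2456

x = 2055 px, y = 2456 px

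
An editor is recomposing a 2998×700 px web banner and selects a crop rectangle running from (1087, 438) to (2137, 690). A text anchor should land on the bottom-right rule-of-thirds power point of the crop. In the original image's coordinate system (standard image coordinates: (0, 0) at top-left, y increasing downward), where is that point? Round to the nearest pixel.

Crop width = 2137 − 1087 = 1050 px; one third is 350.00 px.
Crop height = 690 − 438 = 252 px; one third is 84.00 px.
The bottom-right point is two-thirds across and two-thirds down within the crop:
x = 1087 + 2 × 350.00 ≈ 1787; y = 438 + 2 × 84.00 ≈ 606.

x = 1787 px, y = 606 px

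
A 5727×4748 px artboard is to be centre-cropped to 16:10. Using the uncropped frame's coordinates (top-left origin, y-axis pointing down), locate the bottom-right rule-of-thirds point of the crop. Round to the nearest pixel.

5727/4748 < 16/10, so the 16:10 crop keeps the full width 5727 and trims height to 5727 × 10/16 = 3579.38 px.
Top offset = (4748 − 3579.38)/2 = 584.31 px; left offset = 0.
Bottom-right is two-thirds across and two-thirds down within the crop:
x = 0.00 + 2 × 5727.00/3 ≈ 3818; y = 584.31 + 2 × 3579.38/3 ≈ 2971.

x = 3818 px, y = 2971 px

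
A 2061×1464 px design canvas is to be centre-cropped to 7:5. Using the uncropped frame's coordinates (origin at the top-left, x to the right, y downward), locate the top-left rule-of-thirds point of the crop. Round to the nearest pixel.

2061/1464 > 7/5, so the 7:5 crop keeps the full height 1464 and trims width to 1464 × 7/5 = 2049.60 px.
Left offset = (2061 − 2049.60)/2 = 5.70 px; top offset = 0.
Top-left is one-third across and one-third down within the crop:
x = 5.70 + 1 × 2049.60/3 ≈ 689; y = 0.00 + 1 × 1464.00/3 ≈ 488.

(689, 488)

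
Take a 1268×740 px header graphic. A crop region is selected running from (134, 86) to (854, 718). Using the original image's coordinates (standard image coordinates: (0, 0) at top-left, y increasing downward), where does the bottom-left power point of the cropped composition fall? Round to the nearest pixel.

Crop width = 854 − 134 = 720 px; one third is 240.00 px.
Crop height = 718 − 86 = 632 px; one third is 210.67 px.
The bottom-left point is one-third across and two-thirds down within the crop:
x = 134 + 1 × 240.00 ≈ 374; y = 86 + 2 × 210.67 ≈ 507.

x = 374 px, y = 507 px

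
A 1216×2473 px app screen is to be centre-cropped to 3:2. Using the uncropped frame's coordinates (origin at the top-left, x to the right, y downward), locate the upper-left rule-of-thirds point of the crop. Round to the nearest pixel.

x = 405 px, y = 1101 px

1216/2473 < 3/2, so the 3:2 crop keeps the full width 1216 and trims height to 1216 × 2/3 = 810.67 px.
Top offset = (2473 − 810.67)/2 = 831.17 px; left offset = 0.
Upper-left is one-third across and one-third down within the crop:
x = 0.00 + 1 × 1216.00/3 ≈ 405; y = 831.17 + 1 × 810.67/3 ≈ 1101.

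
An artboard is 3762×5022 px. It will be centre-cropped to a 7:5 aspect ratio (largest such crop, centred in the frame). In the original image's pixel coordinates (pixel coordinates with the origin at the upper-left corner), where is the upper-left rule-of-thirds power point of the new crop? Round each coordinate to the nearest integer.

3762/5022 < 7/5, so the 7:5 crop keeps the full width 3762 and trims height to 3762 × 5/7 = 2687.14 px.
Top offset = (5022 − 2687.14)/2 = 1167.43 px; left offset = 0.
Upper-left is one-third across and one-third down within the crop:
x = 0.00 + 1 × 3762.00/3 ≈ 1254; y = 1167.43 + 1 × 2687.14/3 ≈ 2063.

x = 1254 px, y = 2063 px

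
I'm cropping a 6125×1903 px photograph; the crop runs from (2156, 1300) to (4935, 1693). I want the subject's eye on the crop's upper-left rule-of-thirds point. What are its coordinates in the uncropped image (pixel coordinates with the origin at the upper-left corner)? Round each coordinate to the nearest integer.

(3082, 1431)

Crop width = 4935 − 2156 = 2779 px; one third is 926.33 px.
Crop height = 1693 − 1300 = 393 px; one third is 131.00 px.
The upper-left point is one-third across and one-third down within the crop:
x = 2156 + 1 × 926.33 ≈ 3082; y = 1300 + 1 × 131.00 ≈ 1431.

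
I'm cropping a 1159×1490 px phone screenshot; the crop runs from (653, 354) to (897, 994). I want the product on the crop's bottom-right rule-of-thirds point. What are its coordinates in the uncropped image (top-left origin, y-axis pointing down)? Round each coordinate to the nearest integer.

x = 816 px, y = 781 px

Crop width = 897 − 653 = 244 px; one third is 81.33 px.
Crop height = 994 − 354 = 640 px; one third is 213.33 px.
The bottom-right point is two-thirds across and two-thirds down within the crop:
x = 653 + 2 × 81.33 ≈ 816; y = 354 + 2 × 213.33 ≈ 781.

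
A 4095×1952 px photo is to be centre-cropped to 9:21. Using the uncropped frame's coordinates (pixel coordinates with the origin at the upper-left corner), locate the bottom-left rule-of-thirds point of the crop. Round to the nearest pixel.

4095/1952 > 9/21, so the 9:21 crop keeps the full height 1952 and trims width to 1952 × 9/21 = 836.57 px.
Left offset = (4095 − 836.57)/2 = 1629.21 px; top offset = 0.
Bottom-left is one-third across and two-thirds down within the crop:
x = 1629.21 + 1 × 836.57/3 ≈ 1908; y = 0.00 + 2 × 1952.00/3 ≈ 1301.

x = 1908 px, y = 1301 px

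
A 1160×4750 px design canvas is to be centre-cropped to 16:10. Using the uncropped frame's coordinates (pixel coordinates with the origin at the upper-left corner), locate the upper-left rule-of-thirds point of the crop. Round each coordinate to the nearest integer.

1160/4750 < 16/10, so the 16:10 crop keeps the full width 1160 and trims height to 1160 × 10/16 = 725.00 px.
Top offset = (4750 − 725.00)/2 = 2012.50 px; left offset = 0.
Upper-left is one-third across and one-third down within the crop:
x = 0.00 + 1 × 1160.00/3 ≈ 387; y = 2012.50 + 1 × 725.00/3 ≈ 2254.

x = 387 px, y = 2254 px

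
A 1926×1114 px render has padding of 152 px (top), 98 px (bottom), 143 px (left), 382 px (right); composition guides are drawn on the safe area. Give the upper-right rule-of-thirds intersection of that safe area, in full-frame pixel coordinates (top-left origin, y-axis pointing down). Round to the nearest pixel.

(1077, 440)

Content width = 1926 − 143 − 382 = 1401 px; content height = 1114 − 152 − 98 = 864 px.
Upper-right is two-thirds across and one-third down within the safe area.
x = 143 + 2 × 1401/3 = 143 + 934.00 ≈ 1077
y = 152 + 1 × 864/3 = 152 + 288.00 ≈ 440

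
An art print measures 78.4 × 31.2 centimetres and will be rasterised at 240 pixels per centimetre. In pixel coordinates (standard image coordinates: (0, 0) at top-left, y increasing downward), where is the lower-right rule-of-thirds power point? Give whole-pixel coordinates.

(12544, 4992)

In pixels the canvas is 78.4 × 240 = 18816 wide and 31.2 × 240 = 7488 tall.
The lower-right point is two-thirds across and two-thirds down:
x = 2 × 18816/3 ≈ 12544; y = 2 × 7488/3 ≈ 4992.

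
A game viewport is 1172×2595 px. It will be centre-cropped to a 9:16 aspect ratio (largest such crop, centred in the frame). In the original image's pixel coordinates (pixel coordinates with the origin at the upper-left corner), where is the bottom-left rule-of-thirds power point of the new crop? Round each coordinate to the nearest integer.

1172/2595 < 9/16, so the 9:16 crop keeps the full width 1172 and trims height to 1172 × 16/9 = 2083.56 px.
Top offset = (2595 − 2083.56)/2 = 255.72 px; left offset = 0.
Bottom-left is one-third across and two-thirds down within the crop:
x = 0.00 + 1 × 1172.00/3 ≈ 391; y = 255.72 + 2 × 2083.56/3 ≈ 1645.

(391, 1645)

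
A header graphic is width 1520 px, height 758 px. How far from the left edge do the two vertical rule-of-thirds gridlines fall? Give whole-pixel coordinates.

x = 507 px and x = 1013 px

1520 / 3 = 506.67, so the vertical lines sit at one and two thirds of 1520.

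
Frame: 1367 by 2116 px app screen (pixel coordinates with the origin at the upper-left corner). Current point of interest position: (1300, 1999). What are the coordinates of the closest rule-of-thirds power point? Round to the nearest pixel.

Third lines: x ∈ {456, 911}, y ∈ {705, 1411}.
1300 is closer to x = 911; 1999 is closer to y = 1411.
So the nearest intersection is the lower-right power point.

(911, 1411)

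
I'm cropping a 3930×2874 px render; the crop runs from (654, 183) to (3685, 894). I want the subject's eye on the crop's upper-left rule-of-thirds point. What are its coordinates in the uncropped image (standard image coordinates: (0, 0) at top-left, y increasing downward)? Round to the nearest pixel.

x = 1664 px, y = 420 px

Crop width = 3685 − 654 = 3031 px; one third is 1010.33 px.
Crop height = 894 − 183 = 711 px; one third is 237.00 px.
The upper-left point is one-third across and one-third down within the crop:
x = 654 + 1 × 1010.33 ≈ 1664; y = 183 + 1 × 237.00 ≈ 420.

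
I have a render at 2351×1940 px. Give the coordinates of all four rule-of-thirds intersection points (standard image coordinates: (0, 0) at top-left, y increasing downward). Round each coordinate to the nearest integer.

One third of 2351 is 783.67; one third of 1940 is 646.67.
Vertical third lines at x = 784 and x = 1567; horizontal third lines at y = 647 and y = 1293.

(784, 647), (1567, 647), (784, 1293), (1567, 1293)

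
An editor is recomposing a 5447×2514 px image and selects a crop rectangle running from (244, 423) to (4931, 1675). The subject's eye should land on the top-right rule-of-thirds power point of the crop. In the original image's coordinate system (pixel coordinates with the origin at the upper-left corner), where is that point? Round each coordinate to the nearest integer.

x = 3369 px, y = 840 px

Crop width = 4931 − 244 = 4687 px; one third is 1562.33 px.
Crop height = 1675 − 423 = 1252 px; one third is 417.33 px.
The top-right point is two-thirds across and one-third down within the crop:
x = 244 + 2 × 1562.33 ≈ 3369; y = 423 + 1 × 417.33 ≈ 840.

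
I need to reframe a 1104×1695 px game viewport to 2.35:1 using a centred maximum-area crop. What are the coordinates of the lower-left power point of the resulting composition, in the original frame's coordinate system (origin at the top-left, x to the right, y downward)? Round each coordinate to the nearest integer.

1104/1695 < 2.35/1, so the 2.35:1 crop keeps the full width 1104 and trims height to 1104 × 1/2.35 = 469.79 px.
Top offset = (1695 − 469.79)/2 = 612.61 px; left offset = 0.
Lower-left is one-third across and two-thirds down within the crop:
x = 0.00 + 1 × 1104.00/3 ≈ 368; y = 612.61 + 2 × 469.79/3 ≈ 926.

x = 368 px, y = 926 px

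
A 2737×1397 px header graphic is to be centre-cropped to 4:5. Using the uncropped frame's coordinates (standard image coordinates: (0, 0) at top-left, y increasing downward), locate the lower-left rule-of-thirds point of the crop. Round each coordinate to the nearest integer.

2737/1397 > 4/5, so the 4:5 crop keeps the full height 1397 and trims width to 1397 × 4/5 = 1117.60 px.
Left offset = (2737 − 1117.60)/2 = 809.70 px; top offset = 0.
Lower-left is one-third across and two-thirds down within the crop:
x = 809.70 + 1 × 1117.60/3 ≈ 1182; y = 0.00 + 2 × 1397.00/3 ≈ 931.

x = 1182 px, y = 931 px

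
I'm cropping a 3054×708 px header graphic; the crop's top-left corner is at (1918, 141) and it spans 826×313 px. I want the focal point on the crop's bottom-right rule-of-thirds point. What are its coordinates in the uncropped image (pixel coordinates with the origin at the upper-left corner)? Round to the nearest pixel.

One third of the crop width 826 is 275.33 px.
One third of the crop height 313 is 104.33 px.
The bottom-right point is two-thirds across and two-thirds down within the crop:
x = 1918 + 2 × 275.33 ≈ 2469; y = 141 + 2 × 104.33 ≈ 350.

x = 2469 px, y = 350 px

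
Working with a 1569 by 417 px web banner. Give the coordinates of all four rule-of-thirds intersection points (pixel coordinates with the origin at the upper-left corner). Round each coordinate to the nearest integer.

One third of 1569 is 523; one third of 417 is 139.
Vertical third lines at x = 523 and x = 1046; horizontal third lines at y = 139 and y = 278.

(523, 139), (1046, 139), (523, 278), (1046, 278)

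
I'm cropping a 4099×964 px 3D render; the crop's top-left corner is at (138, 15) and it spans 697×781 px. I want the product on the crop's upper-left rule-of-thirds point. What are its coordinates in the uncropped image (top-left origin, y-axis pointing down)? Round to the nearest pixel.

x = 370 px, y = 275 px

One third of the crop width 697 is 232.33 px.
One third of the crop height 781 is 260.33 px.
The upper-left point is one-third across and one-third down within the crop:
x = 138 + 1 × 232.33 ≈ 370; y = 15 + 1 × 260.33 ≈ 275.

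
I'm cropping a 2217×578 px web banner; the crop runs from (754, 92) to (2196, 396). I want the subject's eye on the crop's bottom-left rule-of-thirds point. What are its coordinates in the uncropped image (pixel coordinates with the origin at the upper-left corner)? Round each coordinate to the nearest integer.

Crop width = 2196 − 754 = 1442 px; one third is 480.67 px.
Crop height = 396 − 92 = 304 px; one third is 101.33 px.
The bottom-left point is one-third across and two-thirds down within the crop:
x = 754 + 1 × 480.67 ≈ 1235; y = 92 + 2 × 101.33 ≈ 295.

(1235, 295)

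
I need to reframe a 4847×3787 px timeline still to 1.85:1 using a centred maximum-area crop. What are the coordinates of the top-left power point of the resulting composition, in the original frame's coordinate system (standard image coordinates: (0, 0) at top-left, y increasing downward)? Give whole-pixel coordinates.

x = 1616 px, y = 1457 px

4847/3787 < 1.85/1, so the 1.85:1 crop keeps the full width 4847 and trims height to 4847 × 1/1.85 = 2620.00 px.
Top offset = (3787 − 2620.00)/2 = 583.50 px; left offset = 0.
Top-left is one-third across and one-third down within the crop:
x = 0.00 + 1 × 4847.00/3 ≈ 1616; y = 583.50 + 1 × 2620.00/3 ≈ 1457.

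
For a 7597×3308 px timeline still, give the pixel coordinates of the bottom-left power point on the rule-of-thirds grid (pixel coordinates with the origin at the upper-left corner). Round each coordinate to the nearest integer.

(2532, 2205)

The bottom-left point sits one-third of the way across and two-thirds of the way down.
x = 1 × 7597/3 ≈ 2532; y = 2 × 3308/3 ≈ 2205.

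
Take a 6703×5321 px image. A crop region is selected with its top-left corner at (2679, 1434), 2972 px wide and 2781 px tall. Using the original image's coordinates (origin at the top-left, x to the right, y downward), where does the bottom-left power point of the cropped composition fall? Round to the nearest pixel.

(3670, 3288)

One third of the crop width 2972 is 990.67 px.
One third of the crop height 2781 is 927.00 px.
The bottom-left point is one-third across and two-thirds down within the crop:
x = 2679 + 1 × 990.67 ≈ 3670; y = 1434 + 2 × 927.00 ≈ 3288.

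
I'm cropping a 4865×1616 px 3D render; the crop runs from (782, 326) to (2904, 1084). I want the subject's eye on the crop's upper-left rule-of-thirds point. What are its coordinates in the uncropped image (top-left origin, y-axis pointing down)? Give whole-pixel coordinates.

Crop width = 2904 − 782 = 2122 px; one third is 707.33 px.
Crop height = 1084 − 326 = 758 px; one third is 252.67 px.
The upper-left point is one-third across and one-third down within the crop:
x = 782 + 1 × 707.33 ≈ 1489; y = 326 + 1 × 252.67 ≈ 579.

x = 1489 px, y = 579 px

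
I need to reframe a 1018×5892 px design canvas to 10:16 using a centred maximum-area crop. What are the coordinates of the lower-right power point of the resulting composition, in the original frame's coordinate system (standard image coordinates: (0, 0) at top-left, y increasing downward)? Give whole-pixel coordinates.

1018/5892 < 10/16, so the 10:16 crop keeps the full width 1018 and trims height to 1018 × 16/10 = 1628.80 px.
Top offset = (5892 − 1628.80)/2 = 2131.60 px; left offset = 0.
Lower-right is two-thirds across and two-thirds down within the crop:
x = 0.00 + 2 × 1018.00/3 ≈ 679; y = 2131.60 + 2 × 1628.80/3 ≈ 3217.

(679, 3217)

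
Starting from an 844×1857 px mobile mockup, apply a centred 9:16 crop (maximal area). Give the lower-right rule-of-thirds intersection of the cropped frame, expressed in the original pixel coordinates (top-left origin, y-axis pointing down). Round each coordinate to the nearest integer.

844/1857 < 9/16, so the 9:16 crop keeps the full width 844 and trims height to 844 × 16/9 = 1500.44 px.
Top offset = (1857 − 1500.44)/2 = 178.28 px; left offset = 0.
Lower-right is two-thirds across and two-thirds down within the crop:
x = 0.00 + 2 × 844.00/3 ≈ 563; y = 178.28 + 2 × 1500.44/3 ≈ 1179.

(563, 1179)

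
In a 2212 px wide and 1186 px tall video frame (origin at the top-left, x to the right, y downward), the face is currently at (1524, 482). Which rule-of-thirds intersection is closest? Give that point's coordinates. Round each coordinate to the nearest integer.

Third lines: x ∈ {737, 1475}, y ∈ {395, 791}.
1524 is closer to x = 1475; 482 is closer to y = 395.
So the nearest intersection is the upper-right power point.

(1475, 395)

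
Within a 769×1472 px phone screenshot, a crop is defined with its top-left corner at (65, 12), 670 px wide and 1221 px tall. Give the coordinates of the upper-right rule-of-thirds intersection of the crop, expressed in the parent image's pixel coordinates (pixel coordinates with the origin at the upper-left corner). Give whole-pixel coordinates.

x = 512 px, y = 419 px

One third of the crop width 670 is 223.33 px.
One third of the crop height 1221 is 407.00 px.
The upper-right point is two-thirds across and one-third down within the crop:
x = 65 + 2 × 223.33 ≈ 512; y = 12 + 1 × 407.00 ≈ 419.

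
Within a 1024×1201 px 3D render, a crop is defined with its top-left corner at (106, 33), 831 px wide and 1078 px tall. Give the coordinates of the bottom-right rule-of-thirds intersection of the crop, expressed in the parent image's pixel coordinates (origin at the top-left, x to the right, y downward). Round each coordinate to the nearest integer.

(660, 752)

One third of the crop width 831 is 277.00 px.
One third of the crop height 1078 is 359.33 px.
The bottom-right point is two-thirds across and two-thirds down within the crop:
x = 106 + 2 × 277.00 ≈ 660; y = 33 + 2 × 359.33 ≈ 752.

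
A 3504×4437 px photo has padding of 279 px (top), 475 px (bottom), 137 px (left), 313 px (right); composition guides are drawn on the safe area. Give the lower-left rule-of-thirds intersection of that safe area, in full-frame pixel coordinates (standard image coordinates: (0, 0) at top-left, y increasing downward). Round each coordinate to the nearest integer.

(1155, 2734)

Content width = 3504 − 137 − 313 = 3054 px; content height = 4437 − 279 − 475 = 3683 px.
Lower-left is one-third across and two-thirds down within the safe area.
x = 137 + 1 × 3054/3 = 137 + 1018.00 ≈ 1155
y = 279 + 2 × 3683/3 = 279 + 2455.33 ≈ 2734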